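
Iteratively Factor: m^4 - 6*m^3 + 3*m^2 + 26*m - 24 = (m + 2)*(m^3 - 8*m^2 + 19*m - 12) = (m - 3)*(m + 2)*(m^2 - 5*m + 4) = (m - 4)*(m - 3)*(m + 2)*(m - 1)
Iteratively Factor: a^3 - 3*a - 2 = (a + 1)*(a^2 - a - 2) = (a - 2)*(a + 1)*(a + 1)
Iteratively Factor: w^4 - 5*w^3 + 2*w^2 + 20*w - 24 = (w + 2)*(w^3 - 7*w^2 + 16*w - 12) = (w - 3)*(w + 2)*(w^2 - 4*w + 4) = (w - 3)*(w - 2)*(w + 2)*(w - 2)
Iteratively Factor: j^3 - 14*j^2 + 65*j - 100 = (j - 4)*(j^2 - 10*j + 25) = (j - 5)*(j - 4)*(j - 5)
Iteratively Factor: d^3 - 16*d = (d - 4)*(d^2 + 4*d) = (d - 4)*(d + 4)*(d)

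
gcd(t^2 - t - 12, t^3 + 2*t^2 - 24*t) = t - 4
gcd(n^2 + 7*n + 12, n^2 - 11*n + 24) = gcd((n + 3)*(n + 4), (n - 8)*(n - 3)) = 1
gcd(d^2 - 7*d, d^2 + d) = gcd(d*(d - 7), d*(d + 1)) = d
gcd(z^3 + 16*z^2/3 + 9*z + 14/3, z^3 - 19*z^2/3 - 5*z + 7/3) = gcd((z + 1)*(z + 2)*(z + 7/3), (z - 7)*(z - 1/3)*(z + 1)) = z + 1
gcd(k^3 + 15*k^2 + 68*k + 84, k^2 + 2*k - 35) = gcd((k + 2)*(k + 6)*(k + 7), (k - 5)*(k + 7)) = k + 7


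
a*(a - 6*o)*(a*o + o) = a^3*o - 6*a^2*o^2 + a^2*o - 6*a*o^2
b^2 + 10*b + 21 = (b + 3)*(b + 7)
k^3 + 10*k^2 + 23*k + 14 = (k + 1)*(k + 2)*(k + 7)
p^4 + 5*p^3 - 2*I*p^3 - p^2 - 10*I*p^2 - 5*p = p*(p + 5)*(p - I)^2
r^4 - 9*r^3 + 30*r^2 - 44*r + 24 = (r - 3)*(r - 2)^3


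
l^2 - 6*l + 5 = (l - 5)*(l - 1)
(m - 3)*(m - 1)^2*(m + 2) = m^4 - 3*m^3 - 3*m^2 + 11*m - 6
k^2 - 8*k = k*(k - 8)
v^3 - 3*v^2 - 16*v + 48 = (v - 4)*(v - 3)*(v + 4)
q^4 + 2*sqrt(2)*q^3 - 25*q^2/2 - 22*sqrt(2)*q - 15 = (q - 5*sqrt(2)/2)*(q + sqrt(2)/2)*(q + sqrt(2))*(q + 3*sqrt(2))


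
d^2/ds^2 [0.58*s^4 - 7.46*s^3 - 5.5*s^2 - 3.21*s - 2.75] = 6.96*s^2 - 44.76*s - 11.0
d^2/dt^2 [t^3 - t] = 6*t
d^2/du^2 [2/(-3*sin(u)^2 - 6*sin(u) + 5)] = 12*(6*sin(u)^4 + 9*sin(u)^3 + 7*sin(u)^2 - 13*sin(u) - 17)/(3*sin(u)^2 + 6*sin(u) - 5)^3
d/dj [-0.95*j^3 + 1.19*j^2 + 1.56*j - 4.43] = -2.85*j^2 + 2.38*j + 1.56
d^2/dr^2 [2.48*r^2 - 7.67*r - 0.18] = 4.96000000000000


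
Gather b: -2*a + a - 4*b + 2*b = -a - 2*b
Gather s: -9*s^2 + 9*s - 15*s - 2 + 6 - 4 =-9*s^2 - 6*s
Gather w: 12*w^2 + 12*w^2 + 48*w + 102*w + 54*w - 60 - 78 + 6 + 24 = 24*w^2 + 204*w - 108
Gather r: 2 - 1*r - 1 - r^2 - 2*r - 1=-r^2 - 3*r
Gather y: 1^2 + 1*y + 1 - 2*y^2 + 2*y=-2*y^2 + 3*y + 2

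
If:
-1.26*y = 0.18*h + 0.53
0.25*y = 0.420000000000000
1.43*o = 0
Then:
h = -14.70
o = 0.00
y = 1.68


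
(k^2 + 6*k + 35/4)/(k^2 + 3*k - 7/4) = (2*k + 5)/(2*k - 1)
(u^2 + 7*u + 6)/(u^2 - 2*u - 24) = (u^2 + 7*u + 6)/(u^2 - 2*u - 24)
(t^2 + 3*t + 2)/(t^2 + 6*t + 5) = (t + 2)/(t + 5)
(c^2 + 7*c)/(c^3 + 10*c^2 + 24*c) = (c + 7)/(c^2 + 10*c + 24)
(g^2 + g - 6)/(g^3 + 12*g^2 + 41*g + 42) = (g - 2)/(g^2 + 9*g + 14)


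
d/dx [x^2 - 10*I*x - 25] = 2*x - 10*I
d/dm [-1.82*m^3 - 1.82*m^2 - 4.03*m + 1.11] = -5.46*m^2 - 3.64*m - 4.03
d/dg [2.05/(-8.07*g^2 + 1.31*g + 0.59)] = (33.087*g - 2.6855)/(-8.07*g^2 + 1.31*g + 0.59)^2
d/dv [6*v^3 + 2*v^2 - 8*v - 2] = 18*v^2 + 4*v - 8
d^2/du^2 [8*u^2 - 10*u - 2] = 16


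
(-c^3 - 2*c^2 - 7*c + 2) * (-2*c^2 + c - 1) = 2*c^5 + 3*c^4 + 13*c^3 - 9*c^2 + 9*c - 2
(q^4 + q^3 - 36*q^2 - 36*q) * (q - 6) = q^5 - 5*q^4 - 42*q^3 + 180*q^2 + 216*q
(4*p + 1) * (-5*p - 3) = -20*p^2 - 17*p - 3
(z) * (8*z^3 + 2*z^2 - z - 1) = 8*z^4 + 2*z^3 - z^2 - z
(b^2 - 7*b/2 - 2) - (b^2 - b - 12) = 10 - 5*b/2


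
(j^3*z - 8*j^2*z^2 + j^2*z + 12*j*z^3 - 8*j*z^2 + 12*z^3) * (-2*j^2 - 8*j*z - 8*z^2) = -2*j^5*z + 8*j^4*z^2 - 2*j^4*z + 32*j^3*z^3 + 8*j^3*z^2 - 32*j^2*z^4 + 32*j^2*z^3 - 96*j*z^5 - 32*j*z^4 - 96*z^5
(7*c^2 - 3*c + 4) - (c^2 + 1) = 6*c^2 - 3*c + 3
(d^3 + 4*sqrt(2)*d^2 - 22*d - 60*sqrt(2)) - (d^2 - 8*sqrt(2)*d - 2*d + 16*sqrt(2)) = d^3 - d^2 + 4*sqrt(2)*d^2 - 20*d + 8*sqrt(2)*d - 76*sqrt(2)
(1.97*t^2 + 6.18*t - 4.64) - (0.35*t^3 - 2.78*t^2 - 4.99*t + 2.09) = -0.35*t^3 + 4.75*t^2 + 11.17*t - 6.73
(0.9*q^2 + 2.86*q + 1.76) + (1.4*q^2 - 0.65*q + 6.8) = 2.3*q^2 + 2.21*q + 8.56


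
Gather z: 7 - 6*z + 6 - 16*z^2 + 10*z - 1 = -16*z^2 + 4*z + 12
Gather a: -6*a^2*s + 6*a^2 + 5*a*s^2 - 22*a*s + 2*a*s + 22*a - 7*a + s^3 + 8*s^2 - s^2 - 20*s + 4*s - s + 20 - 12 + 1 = a^2*(6 - 6*s) + a*(5*s^2 - 20*s + 15) + s^3 + 7*s^2 - 17*s + 9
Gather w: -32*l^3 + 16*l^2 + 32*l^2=-32*l^3 + 48*l^2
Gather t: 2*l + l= 3*l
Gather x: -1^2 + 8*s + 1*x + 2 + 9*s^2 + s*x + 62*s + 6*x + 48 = 9*s^2 + 70*s + x*(s + 7) + 49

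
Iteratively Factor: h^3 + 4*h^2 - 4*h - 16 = (h + 2)*(h^2 + 2*h - 8) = (h - 2)*(h + 2)*(h + 4)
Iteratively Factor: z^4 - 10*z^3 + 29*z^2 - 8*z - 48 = (z - 4)*(z^3 - 6*z^2 + 5*z + 12) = (z - 4)*(z + 1)*(z^2 - 7*z + 12) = (z - 4)*(z - 3)*(z + 1)*(z - 4)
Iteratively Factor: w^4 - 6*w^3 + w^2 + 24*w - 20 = (w - 2)*(w^3 - 4*w^2 - 7*w + 10) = (w - 2)*(w - 1)*(w^2 - 3*w - 10) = (w - 2)*(w - 1)*(w + 2)*(w - 5)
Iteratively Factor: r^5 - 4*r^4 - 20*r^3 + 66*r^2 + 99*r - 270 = (r - 2)*(r^4 - 2*r^3 - 24*r^2 + 18*r + 135) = (r - 2)*(r + 3)*(r^3 - 5*r^2 - 9*r + 45) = (r - 2)*(r + 3)^2*(r^2 - 8*r + 15) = (r - 5)*(r - 2)*(r + 3)^2*(r - 3)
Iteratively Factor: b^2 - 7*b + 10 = (b - 2)*(b - 5)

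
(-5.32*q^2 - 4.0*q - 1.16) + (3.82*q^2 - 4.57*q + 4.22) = -1.5*q^2 - 8.57*q + 3.06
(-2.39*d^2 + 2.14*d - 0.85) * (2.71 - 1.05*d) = 2.5095*d^3 - 8.7239*d^2 + 6.6919*d - 2.3035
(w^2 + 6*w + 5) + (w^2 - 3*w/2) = 2*w^2 + 9*w/2 + 5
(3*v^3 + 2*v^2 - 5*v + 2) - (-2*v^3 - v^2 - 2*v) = 5*v^3 + 3*v^2 - 3*v + 2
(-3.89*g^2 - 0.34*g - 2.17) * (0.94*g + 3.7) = -3.6566*g^3 - 14.7126*g^2 - 3.2978*g - 8.029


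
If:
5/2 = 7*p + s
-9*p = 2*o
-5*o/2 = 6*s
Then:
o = -90/71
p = 20/71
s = 75/142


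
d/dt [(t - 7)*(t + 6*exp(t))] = t + (t - 7)*(6*exp(t) + 1) + 6*exp(t)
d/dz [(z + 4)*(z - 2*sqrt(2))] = 2*z - 2*sqrt(2) + 4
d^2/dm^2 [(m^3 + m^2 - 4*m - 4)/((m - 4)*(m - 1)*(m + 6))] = 4*(33*m^5 - 51*m^4 + 185*m^3 - 534*m^2 + 1308*m - 2264)/(m^9 + 3*m^8 - 75*m^7 - 83*m^6 + 2094*m^5 - 1644*m^4 - 19592*m^3 + 50400*m^2 - 44928*m + 13824)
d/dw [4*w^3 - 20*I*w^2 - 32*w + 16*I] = 12*w^2 - 40*I*w - 32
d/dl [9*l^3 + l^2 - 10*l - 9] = 27*l^2 + 2*l - 10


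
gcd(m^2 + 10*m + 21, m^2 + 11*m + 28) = m + 7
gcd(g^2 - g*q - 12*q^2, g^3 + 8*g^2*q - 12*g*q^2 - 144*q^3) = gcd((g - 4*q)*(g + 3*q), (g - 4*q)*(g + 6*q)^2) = -g + 4*q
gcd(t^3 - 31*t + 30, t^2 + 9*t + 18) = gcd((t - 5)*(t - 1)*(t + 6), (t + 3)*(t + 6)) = t + 6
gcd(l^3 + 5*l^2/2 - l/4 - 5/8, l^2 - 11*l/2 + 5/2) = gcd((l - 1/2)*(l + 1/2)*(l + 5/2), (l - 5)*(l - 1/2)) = l - 1/2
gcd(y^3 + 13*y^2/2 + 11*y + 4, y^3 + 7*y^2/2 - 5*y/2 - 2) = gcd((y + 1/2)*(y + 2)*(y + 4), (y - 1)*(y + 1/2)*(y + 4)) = y^2 + 9*y/2 + 2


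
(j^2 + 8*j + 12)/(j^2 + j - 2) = (j + 6)/(j - 1)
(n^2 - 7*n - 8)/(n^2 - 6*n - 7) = (n - 8)/(n - 7)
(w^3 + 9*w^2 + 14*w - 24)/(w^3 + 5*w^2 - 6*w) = (w + 4)/w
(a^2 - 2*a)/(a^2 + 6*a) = (a - 2)/(a + 6)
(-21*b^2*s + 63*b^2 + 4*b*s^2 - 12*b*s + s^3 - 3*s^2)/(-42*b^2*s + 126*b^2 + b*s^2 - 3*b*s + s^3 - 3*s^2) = (-3*b + s)/(-6*b + s)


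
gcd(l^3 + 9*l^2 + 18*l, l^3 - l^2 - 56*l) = l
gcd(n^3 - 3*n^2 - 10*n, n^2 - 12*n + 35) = n - 5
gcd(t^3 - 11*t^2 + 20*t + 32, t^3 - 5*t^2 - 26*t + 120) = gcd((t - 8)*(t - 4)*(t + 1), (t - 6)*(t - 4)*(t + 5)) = t - 4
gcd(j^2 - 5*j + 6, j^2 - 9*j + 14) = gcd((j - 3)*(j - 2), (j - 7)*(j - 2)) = j - 2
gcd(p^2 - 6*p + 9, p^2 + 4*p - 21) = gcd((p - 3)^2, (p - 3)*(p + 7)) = p - 3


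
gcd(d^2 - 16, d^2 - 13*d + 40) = 1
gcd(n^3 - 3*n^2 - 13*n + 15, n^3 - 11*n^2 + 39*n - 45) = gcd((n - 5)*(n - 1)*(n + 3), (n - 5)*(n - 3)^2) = n - 5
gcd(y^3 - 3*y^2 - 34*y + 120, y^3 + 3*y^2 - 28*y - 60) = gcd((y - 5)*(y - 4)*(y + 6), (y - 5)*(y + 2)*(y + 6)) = y^2 + y - 30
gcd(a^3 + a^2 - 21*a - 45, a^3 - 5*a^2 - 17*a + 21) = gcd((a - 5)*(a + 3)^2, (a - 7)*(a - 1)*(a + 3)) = a + 3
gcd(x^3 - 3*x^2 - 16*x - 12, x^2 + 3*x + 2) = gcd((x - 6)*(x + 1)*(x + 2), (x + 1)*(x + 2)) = x^2 + 3*x + 2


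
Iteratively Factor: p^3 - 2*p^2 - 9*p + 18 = (p - 3)*(p^2 + p - 6) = (p - 3)*(p + 3)*(p - 2)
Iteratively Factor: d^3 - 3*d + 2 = (d - 1)*(d^2 + d - 2) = (d - 1)^2*(d + 2)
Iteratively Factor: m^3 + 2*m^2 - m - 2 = (m - 1)*(m^2 + 3*m + 2) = (m - 1)*(m + 1)*(m + 2)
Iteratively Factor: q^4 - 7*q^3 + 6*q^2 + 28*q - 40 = (q + 2)*(q^3 - 9*q^2 + 24*q - 20) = (q - 5)*(q + 2)*(q^2 - 4*q + 4) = (q - 5)*(q - 2)*(q + 2)*(q - 2)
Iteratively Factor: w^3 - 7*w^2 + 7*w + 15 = (w - 5)*(w^2 - 2*w - 3) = (w - 5)*(w - 3)*(w + 1)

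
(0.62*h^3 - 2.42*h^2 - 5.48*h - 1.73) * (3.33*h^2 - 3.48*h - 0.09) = 2.0646*h^5 - 10.2162*h^4 - 9.8826*h^3 + 13.5273*h^2 + 6.5136*h + 0.1557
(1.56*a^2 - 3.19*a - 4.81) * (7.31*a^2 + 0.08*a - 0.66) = 11.4036*a^4 - 23.1941*a^3 - 36.4459*a^2 + 1.7206*a + 3.1746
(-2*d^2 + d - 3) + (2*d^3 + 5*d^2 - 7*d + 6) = 2*d^3 + 3*d^2 - 6*d + 3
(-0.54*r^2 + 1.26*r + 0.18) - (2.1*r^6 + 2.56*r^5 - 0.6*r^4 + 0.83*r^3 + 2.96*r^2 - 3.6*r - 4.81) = -2.1*r^6 - 2.56*r^5 + 0.6*r^4 - 0.83*r^3 - 3.5*r^2 + 4.86*r + 4.99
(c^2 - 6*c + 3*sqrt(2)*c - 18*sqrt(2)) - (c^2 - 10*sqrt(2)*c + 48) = -6*c + 13*sqrt(2)*c - 48 - 18*sqrt(2)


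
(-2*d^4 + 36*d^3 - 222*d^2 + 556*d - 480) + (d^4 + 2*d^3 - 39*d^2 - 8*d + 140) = -d^4 + 38*d^3 - 261*d^2 + 548*d - 340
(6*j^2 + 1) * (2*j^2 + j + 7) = 12*j^4 + 6*j^3 + 44*j^2 + j + 7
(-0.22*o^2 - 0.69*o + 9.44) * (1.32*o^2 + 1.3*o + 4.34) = -0.2904*o^4 - 1.1968*o^3 + 10.609*o^2 + 9.2774*o + 40.9696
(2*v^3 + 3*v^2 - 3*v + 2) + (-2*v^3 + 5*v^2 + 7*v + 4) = 8*v^2 + 4*v + 6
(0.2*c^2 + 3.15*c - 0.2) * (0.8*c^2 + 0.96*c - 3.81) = 0.16*c^4 + 2.712*c^3 + 2.102*c^2 - 12.1935*c + 0.762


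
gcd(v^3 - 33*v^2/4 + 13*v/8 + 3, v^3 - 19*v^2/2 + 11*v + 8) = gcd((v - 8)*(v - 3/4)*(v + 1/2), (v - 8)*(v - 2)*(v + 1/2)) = v^2 - 15*v/2 - 4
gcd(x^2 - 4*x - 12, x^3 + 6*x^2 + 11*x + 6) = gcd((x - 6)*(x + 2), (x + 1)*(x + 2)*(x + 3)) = x + 2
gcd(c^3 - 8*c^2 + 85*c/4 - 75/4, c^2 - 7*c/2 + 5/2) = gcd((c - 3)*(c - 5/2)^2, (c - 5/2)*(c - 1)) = c - 5/2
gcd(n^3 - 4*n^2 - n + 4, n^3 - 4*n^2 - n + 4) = n^3 - 4*n^2 - n + 4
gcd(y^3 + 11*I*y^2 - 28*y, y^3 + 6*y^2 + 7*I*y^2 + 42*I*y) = y^2 + 7*I*y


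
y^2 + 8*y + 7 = (y + 1)*(y + 7)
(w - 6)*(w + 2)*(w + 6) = w^3 + 2*w^2 - 36*w - 72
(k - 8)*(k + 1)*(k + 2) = k^3 - 5*k^2 - 22*k - 16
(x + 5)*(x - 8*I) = x^2 + 5*x - 8*I*x - 40*I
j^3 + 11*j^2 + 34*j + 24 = (j + 1)*(j + 4)*(j + 6)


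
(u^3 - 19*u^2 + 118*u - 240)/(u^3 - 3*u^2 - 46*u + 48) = (u^2 - 11*u + 30)/(u^2 + 5*u - 6)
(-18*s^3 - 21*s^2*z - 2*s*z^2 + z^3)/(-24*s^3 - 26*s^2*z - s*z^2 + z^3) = (3*s + z)/(4*s + z)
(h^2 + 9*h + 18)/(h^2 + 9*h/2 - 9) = 2*(h + 3)/(2*h - 3)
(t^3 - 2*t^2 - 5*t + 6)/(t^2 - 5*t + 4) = (t^2 - t - 6)/(t - 4)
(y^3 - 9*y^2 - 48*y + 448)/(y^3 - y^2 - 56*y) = (y - 8)/y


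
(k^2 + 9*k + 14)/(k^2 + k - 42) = (k + 2)/(k - 6)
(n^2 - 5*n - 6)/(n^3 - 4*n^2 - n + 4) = (n - 6)/(n^2 - 5*n + 4)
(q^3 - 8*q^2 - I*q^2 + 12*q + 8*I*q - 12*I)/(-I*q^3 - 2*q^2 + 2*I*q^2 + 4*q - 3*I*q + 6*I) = (I*q^2 + q*(1 - 6*I) - 6)/(q^2 - 2*I*q + 3)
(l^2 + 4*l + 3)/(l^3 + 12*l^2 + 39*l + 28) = (l + 3)/(l^2 + 11*l + 28)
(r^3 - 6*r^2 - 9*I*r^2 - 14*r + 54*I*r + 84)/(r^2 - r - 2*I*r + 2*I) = (r^2 - r*(6 + 7*I) + 42*I)/(r - 1)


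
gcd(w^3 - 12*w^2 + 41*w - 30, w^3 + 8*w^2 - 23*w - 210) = w - 5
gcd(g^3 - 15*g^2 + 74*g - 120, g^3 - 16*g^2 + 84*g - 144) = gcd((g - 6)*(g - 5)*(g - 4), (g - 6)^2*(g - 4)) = g^2 - 10*g + 24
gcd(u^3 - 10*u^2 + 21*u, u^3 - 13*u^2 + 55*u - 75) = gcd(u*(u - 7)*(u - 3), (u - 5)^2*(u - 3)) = u - 3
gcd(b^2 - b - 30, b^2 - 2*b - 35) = b + 5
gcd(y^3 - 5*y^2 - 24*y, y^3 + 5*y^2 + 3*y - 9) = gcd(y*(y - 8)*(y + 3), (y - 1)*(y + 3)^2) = y + 3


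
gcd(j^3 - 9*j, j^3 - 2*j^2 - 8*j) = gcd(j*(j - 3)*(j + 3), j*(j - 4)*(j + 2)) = j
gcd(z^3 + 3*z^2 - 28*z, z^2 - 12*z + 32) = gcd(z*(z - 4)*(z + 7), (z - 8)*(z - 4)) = z - 4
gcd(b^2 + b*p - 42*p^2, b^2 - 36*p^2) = -b + 6*p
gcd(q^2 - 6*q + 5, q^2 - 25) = q - 5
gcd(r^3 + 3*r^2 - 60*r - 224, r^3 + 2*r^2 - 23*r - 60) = r + 4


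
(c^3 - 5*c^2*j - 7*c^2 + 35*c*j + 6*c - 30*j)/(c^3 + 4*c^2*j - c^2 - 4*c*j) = (c^2 - 5*c*j - 6*c + 30*j)/(c*(c + 4*j))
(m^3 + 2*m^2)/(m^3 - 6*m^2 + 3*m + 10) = m^2*(m + 2)/(m^3 - 6*m^2 + 3*m + 10)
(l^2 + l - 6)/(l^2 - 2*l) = (l + 3)/l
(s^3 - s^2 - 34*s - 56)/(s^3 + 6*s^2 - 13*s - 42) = (s^2 - 3*s - 28)/(s^2 + 4*s - 21)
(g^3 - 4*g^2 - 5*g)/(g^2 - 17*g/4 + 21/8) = 8*g*(g^2 - 4*g - 5)/(8*g^2 - 34*g + 21)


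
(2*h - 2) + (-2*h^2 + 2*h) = -2*h^2 + 4*h - 2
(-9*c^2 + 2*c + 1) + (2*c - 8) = -9*c^2 + 4*c - 7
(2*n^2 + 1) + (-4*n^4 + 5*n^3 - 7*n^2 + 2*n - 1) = -4*n^4 + 5*n^3 - 5*n^2 + 2*n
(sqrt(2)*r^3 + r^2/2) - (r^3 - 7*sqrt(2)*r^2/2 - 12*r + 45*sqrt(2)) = -r^3 + sqrt(2)*r^3 + r^2/2 + 7*sqrt(2)*r^2/2 + 12*r - 45*sqrt(2)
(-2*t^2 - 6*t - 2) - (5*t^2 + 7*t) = -7*t^2 - 13*t - 2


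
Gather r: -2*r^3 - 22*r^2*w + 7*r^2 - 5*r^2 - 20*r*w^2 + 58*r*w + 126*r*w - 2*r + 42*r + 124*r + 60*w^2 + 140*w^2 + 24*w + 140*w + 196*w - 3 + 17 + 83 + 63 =-2*r^3 + r^2*(2 - 22*w) + r*(-20*w^2 + 184*w + 164) + 200*w^2 + 360*w + 160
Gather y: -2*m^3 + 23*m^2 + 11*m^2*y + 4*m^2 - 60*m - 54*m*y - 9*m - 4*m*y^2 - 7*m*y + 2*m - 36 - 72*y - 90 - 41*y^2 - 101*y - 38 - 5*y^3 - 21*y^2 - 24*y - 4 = -2*m^3 + 27*m^2 - 67*m - 5*y^3 + y^2*(-4*m - 62) + y*(11*m^2 - 61*m - 197) - 168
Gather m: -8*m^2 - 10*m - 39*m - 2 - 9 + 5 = -8*m^2 - 49*m - 6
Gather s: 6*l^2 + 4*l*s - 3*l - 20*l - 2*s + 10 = 6*l^2 - 23*l + s*(4*l - 2) + 10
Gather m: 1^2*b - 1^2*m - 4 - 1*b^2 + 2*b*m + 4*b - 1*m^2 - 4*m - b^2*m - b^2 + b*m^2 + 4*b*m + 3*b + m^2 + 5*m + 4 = -2*b^2 + b*m^2 + 8*b + m*(-b^2 + 6*b)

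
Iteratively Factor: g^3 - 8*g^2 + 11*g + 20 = (g - 5)*(g^2 - 3*g - 4) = (g - 5)*(g + 1)*(g - 4)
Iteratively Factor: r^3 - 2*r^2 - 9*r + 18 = (r - 3)*(r^2 + r - 6) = (r - 3)*(r - 2)*(r + 3)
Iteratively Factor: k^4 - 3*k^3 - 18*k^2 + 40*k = (k - 2)*(k^3 - k^2 - 20*k) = (k - 2)*(k + 4)*(k^2 - 5*k) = k*(k - 2)*(k + 4)*(k - 5)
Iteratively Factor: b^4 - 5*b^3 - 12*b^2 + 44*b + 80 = (b + 2)*(b^3 - 7*b^2 + 2*b + 40) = (b - 4)*(b + 2)*(b^2 - 3*b - 10) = (b - 4)*(b + 2)^2*(b - 5)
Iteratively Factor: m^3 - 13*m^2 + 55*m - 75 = (m - 5)*(m^2 - 8*m + 15) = (m - 5)^2*(m - 3)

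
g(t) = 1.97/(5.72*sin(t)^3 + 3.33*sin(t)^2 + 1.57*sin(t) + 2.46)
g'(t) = 1.97*(-17.16*sin(t)^2*cos(t) - 6.66*sin(t)*cos(t) - 1.57*cos(t))/(5.72*sin(t)^3 + 3.33*sin(t)^2 + 1.57*sin(t) + 2.46)^2 = (-13.1202*sin(t) + 16.9026*cos(2*t) - 19.9955)*cos(t)/(5.72*sin(t)^3 + 3.33*sin(t)^2 + 1.57*sin(t) + 2.46)^2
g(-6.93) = 1.34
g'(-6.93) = -2.75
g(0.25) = 0.63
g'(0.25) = -0.83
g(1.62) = 0.15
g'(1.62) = 0.01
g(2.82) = 0.57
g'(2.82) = 0.84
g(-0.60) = 1.23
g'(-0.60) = -2.07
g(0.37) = 0.53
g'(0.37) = -0.82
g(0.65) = 0.33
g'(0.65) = -0.54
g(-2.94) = 0.88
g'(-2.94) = 0.36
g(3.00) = 0.71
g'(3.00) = 0.73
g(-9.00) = 1.00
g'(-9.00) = 0.80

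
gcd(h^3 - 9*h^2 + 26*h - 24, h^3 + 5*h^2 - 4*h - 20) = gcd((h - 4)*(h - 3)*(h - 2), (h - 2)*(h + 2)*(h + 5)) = h - 2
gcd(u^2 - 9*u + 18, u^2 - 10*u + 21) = u - 3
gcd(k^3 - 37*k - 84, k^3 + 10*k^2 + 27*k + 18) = k + 3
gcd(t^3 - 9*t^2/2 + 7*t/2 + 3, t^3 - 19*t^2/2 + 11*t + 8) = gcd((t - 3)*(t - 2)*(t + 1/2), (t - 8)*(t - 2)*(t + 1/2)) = t^2 - 3*t/2 - 1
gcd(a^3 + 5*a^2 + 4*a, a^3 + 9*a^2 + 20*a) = a^2 + 4*a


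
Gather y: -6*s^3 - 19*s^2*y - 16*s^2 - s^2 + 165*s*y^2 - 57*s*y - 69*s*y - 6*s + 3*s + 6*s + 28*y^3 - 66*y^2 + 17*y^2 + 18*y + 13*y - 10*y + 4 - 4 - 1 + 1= -6*s^3 - 17*s^2 + 3*s + 28*y^3 + y^2*(165*s - 49) + y*(-19*s^2 - 126*s + 21)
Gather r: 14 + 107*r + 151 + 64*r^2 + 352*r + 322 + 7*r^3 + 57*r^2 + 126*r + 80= 7*r^3 + 121*r^2 + 585*r + 567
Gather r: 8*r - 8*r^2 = -8*r^2 + 8*r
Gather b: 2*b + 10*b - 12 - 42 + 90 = 12*b + 36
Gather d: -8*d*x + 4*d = d*(4 - 8*x)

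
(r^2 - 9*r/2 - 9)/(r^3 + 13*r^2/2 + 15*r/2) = (r - 6)/(r*(r + 5))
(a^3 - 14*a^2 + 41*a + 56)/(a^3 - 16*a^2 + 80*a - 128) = (a^2 - 6*a - 7)/(a^2 - 8*a + 16)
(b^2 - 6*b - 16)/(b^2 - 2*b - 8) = (b - 8)/(b - 4)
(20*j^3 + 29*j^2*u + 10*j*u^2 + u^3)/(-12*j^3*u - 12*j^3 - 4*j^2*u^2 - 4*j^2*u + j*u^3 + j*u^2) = (20*j^3 + 29*j^2*u + 10*j*u^2 + u^3)/(j*(-12*j^2*u - 12*j^2 - 4*j*u^2 - 4*j*u + u^3 + u^2))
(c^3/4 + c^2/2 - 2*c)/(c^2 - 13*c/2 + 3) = c*(c^2 + 2*c - 8)/(2*(2*c^2 - 13*c + 6))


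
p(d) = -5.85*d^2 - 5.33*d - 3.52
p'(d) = -11.7*d - 5.33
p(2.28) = -46.08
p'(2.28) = -32.01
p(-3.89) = -71.31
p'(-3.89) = 40.18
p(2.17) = -42.63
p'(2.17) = -30.72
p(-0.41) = -2.32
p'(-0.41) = -0.53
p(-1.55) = -9.31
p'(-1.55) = 12.80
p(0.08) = -3.98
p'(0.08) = -6.27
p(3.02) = -72.97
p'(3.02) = -40.66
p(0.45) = -7.10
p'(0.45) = -10.60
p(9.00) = -525.34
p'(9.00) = -110.63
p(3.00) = -72.16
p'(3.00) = -40.43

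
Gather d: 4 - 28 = -24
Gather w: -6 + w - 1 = w - 7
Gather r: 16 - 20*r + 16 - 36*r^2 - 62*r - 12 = -36*r^2 - 82*r + 20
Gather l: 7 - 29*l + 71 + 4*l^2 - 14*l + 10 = 4*l^2 - 43*l + 88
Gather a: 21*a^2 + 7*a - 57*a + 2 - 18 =21*a^2 - 50*a - 16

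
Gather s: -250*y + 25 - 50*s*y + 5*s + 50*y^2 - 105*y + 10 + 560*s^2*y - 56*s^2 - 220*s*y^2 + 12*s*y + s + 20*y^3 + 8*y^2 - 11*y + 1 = s^2*(560*y - 56) + s*(-220*y^2 - 38*y + 6) + 20*y^3 + 58*y^2 - 366*y + 36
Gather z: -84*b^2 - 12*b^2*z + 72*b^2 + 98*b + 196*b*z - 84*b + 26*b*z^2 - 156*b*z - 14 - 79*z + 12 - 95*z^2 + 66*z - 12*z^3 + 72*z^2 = -12*b^2 + 14*b - 12*z^3 + z^2*(26*b - 23) + z*(-12*b^2 + 40*b - 13) - 2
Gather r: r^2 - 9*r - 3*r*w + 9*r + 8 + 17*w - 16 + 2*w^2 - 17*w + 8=r^2 - 3*r*w + 2*w^2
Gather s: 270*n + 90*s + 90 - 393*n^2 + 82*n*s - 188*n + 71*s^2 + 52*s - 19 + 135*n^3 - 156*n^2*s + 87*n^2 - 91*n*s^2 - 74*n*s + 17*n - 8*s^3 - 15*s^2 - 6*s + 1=135*n^3 - 306*n^2 + 99*n - 8*s^3 + s^2*(56 - 91*n) + s*(-156*n^2 + 8*n + 136) + 72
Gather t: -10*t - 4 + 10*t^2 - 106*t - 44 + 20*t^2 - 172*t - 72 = 30*t^2 - 288*t - 120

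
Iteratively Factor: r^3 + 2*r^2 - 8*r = (r - 2)*(r^2 + 4*r) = (r - 2)*(r + 4)*(r)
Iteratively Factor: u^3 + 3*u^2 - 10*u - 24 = (u + 4)*(u^2 - u - 6) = (u + 2)*(u + 4)*(u - 3)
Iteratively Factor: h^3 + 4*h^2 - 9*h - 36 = (h - 3)*(h^2 + 7*h + 12) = (h - 3)*(h + 3)*(h + 4)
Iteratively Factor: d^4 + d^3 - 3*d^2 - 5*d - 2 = (d - 2)*(d^3 + 3*d^2 + 3*d + 1) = (d - 2)*(d + 1)*(d^2 + 2*d + 1) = (d - 2)*(d + 1)^2*(d + 1)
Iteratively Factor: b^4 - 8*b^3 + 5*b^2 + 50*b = (b - 5)*(b^3 - 3*b^2 - 10*b) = (b - 5)^2*(b^2 + 2*b) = (b - 5)^2*(b + 2)*(b)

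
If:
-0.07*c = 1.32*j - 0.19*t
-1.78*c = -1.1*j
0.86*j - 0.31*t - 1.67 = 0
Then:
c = -0.76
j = -1.22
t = -8.78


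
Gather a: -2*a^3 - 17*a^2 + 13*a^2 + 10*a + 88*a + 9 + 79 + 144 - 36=-2*a^3 - 4*a^2 + 98*a + 196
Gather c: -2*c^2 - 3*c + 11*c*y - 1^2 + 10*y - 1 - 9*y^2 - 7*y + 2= -2*c^2 + c*(11*y - 3) - 9*y^2 + 3*y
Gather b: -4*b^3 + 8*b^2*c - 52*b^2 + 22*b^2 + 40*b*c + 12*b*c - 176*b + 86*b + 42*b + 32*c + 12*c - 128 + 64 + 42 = -4*b^3 + b^2*(8*c - 30) + b*(52*c - 48) + 44*c - 22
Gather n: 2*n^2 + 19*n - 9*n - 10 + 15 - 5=2*n^2 + 10*n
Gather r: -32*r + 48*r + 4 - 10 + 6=16*r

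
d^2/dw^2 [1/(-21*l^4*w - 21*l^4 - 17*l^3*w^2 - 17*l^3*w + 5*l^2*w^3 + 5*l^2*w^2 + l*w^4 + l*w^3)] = 2*((17*l^2 - 15*l*w - 5*l - 6*w^2 - 3*w)*(21*l^3*w + 21*l^3 + 17*l^2*w^2 + 17*l^2*w - 5*l*w^3 - 5*l*w^2 - w^4 - w^3) - (-21*l^3 - 34*l^2*w - 17*l^2 + 15*l*w^2 + 10*l*w + 4*w^3 + 3*w^2)^2)/(l*(21*l^3*w + 21*l^3 + 17*l^2*w^2 + 17*l^2*w - 5*l*w^3 - 5*l*w^2 - w^4 - w^3)^3)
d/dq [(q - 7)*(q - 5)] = 2*q - 12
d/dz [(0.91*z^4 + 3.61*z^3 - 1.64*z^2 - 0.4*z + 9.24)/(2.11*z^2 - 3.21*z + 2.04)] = (3.8402*z^5 - 1.1462*z^4 - 15.7506*z^3 + 28.2016*z^2 - 45.684*z + 28.8444)/(4.4521*z^4 - 13.5462*z^3 + 18.9129*z^2 - 13.0968*z + 4.1616)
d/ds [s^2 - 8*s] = 2*s - 8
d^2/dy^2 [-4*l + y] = 0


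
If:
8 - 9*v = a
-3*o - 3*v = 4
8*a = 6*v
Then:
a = 8/13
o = -28/13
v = 32/39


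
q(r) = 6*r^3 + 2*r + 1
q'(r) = 18*r^2 + 2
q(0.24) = 1.56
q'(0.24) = 3.04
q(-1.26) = -13.52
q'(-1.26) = 30.58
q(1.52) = 25.11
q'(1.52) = 43.59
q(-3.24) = -209.55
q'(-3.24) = 190.96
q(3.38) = 239.45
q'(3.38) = 207.64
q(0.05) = 1.10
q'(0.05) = 2.04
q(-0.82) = -3.95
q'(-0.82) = 14.10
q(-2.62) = -112.15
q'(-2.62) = 125.56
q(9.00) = 4393.00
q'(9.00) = 1460.00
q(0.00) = 1.00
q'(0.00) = 2.00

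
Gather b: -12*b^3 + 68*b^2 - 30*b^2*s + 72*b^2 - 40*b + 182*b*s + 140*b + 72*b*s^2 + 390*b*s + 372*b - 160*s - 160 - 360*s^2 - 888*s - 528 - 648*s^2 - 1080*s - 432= -12*b^3 + b^2*(140 - 30*s) + b*(72*s^2 + 572*s + 472) - 1008*s^2 - 2128*s - 1120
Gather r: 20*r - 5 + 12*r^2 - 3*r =12*r^2 + 17*r - 5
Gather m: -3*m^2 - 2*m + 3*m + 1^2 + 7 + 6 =-3*m^2 + m + 14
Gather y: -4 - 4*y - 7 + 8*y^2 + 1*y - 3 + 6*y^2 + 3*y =14*y^2 - 14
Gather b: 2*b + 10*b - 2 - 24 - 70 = 12*b - 96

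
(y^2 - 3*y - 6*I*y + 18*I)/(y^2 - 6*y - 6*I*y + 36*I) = (y - 3)/(y - 6)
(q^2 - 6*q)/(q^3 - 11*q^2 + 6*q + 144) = q/(q^2 - 5*q - 24)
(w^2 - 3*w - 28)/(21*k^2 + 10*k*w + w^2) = (w^2 - 3*w - 28)/(21*k^2 + 10*k*w + w^2)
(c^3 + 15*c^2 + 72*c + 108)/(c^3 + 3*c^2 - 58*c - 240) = (c^2 + 9*c + 18)/(c^2 - 3*c - 40)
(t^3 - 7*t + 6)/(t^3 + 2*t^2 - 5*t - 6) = (t - 1)/(t + 1)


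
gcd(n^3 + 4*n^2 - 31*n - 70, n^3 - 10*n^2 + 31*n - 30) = n - 5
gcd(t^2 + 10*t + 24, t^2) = 1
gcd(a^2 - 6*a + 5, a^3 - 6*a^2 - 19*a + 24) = a - 1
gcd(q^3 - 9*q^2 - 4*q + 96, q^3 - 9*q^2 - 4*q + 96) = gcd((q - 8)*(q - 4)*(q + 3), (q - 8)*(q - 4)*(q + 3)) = q^3 - 9*q^2 - 4*q + 96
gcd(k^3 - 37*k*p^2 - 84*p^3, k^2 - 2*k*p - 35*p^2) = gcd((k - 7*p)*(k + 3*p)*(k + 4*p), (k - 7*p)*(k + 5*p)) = -k + 7*p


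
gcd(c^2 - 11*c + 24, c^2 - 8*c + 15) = c - 3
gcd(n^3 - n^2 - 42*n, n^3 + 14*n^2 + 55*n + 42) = n + 6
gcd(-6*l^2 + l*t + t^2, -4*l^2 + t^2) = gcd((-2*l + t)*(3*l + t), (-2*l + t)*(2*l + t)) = -2*l + t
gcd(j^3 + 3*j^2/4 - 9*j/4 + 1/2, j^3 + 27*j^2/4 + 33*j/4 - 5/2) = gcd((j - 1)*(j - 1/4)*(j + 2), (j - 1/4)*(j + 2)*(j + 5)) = j^2 + 7*j/4 - 1/2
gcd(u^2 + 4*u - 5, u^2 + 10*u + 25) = u + 5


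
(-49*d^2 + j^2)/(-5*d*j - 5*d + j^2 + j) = (49*d^2 - j^2)/(5*d*j + 5*d - j^2 - j)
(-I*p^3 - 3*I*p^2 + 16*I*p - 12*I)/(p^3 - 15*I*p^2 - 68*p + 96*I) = I*(-p^3 - 3*p^2 + 16*p - 12)/(p^3 - 15*I*p^2 - 68*p + 96*I)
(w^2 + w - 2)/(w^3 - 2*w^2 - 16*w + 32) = (w^2 + w - 2)/(w^3 - 2*w^2 - 16*w + 32)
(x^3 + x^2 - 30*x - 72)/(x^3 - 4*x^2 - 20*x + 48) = (x + 3)/(x - 2)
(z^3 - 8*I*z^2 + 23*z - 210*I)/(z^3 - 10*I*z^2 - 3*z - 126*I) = (z + 5*I)/(z + 3*I)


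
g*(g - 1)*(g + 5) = g^3 + 4*g^2 - 5*g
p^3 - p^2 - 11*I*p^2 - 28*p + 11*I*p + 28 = (p - 1)*(p - 7*I)*(p - 4*I)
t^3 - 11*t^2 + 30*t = t*(t - 6)*(t - 5)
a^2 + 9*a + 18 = (a + 3)*(a + 6)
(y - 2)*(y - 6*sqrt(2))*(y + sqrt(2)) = y^3 - 5*sqrt(2)*y^2 - 2*y^2 - 12*y + 10*sqrt(2)*y + 24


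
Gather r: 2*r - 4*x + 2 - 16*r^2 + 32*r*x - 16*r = -16*r^2 + r*(32*x - 14) - 4*x + 2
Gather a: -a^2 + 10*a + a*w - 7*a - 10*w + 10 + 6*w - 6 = -a^2 + a*(w + 3) - 4*w + 4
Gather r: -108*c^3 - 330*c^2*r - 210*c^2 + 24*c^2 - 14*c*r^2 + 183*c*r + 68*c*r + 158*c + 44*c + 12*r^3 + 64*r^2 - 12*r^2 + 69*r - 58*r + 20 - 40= -108*c^3 - 186*c^2 + 202*c + 12*r^3 + r^2*(52 - 14*c) + r*(-330*c^2 + 251*c + 11) - 20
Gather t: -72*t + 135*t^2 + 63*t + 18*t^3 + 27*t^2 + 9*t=18*t^3 + 162*t^2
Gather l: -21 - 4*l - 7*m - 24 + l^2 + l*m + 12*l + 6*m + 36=l^2 + l*(m + 8) - m - 9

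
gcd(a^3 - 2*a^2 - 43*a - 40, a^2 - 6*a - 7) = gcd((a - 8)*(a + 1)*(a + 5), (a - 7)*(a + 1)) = a + 1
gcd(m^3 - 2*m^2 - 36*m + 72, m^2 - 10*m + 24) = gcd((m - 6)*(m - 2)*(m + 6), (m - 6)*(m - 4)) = m - 6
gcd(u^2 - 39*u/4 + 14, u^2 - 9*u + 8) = u - 8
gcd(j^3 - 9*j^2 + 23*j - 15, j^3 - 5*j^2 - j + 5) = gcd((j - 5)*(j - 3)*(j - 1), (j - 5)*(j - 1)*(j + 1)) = j^2 - 6*j + 5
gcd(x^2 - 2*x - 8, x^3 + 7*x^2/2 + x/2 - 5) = x + 2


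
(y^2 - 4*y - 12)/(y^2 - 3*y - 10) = (y - 6)/(y - 5)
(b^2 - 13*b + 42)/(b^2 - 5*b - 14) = (b - 6)/(b + 2)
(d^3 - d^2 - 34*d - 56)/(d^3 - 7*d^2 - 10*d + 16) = (d^2 - 3*d - 28)/(d^2 - 9*d + 8)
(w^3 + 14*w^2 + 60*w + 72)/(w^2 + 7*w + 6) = (w^2 + 8*w + 12)/(w + 1)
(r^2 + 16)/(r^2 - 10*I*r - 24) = (r + 4*I)/(r - 6*I)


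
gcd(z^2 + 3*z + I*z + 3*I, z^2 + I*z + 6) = 1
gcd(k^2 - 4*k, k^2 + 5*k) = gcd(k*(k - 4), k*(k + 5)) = k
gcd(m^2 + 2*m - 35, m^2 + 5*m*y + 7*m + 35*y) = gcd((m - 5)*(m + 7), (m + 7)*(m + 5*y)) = m + 7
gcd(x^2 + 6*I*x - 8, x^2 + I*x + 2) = x + 2*I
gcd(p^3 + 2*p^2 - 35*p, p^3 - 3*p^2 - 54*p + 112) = p + 7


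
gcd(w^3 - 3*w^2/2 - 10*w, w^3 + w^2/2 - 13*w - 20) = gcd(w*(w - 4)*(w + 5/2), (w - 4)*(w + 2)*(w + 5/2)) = w^2 - 3*w/2 - 10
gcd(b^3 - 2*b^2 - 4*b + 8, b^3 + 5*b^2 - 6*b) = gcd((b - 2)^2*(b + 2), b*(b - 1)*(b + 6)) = 1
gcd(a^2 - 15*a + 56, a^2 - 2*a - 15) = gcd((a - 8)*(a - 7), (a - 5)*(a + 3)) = 1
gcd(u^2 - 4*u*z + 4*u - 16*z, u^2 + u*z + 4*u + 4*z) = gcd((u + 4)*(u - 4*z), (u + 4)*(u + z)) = u + 4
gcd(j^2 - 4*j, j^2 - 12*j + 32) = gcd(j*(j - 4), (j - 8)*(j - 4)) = j - 4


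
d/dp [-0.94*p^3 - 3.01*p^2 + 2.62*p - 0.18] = -2.82*p^2 - 6.02*p + 2.62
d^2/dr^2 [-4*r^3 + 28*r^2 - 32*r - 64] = 56 - 24*r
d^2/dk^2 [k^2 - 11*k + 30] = 2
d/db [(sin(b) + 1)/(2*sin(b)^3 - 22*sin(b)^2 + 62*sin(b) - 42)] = (-sin(b)^3 + 4*sin(b)^2 + 11*sin(b) - 26)*cos(b)/((sin(b) - 7)^2*(sin(b) - 3)^2*(sin(b) - 1)^2)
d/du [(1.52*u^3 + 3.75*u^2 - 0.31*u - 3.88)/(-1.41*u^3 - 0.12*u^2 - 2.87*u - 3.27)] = (-8.88178419700125e-16*u^5 + 5.1051*u^4 - 9.599*u^3 - 42.1233*u^2 - 25.4562*u - 10.1219)/(1.9881*u^6 + 0.3384*u^5 + 8.1078*u^4 + 9.9102*u^3 + 9.0217*u^2 + 18.7698*u + 10.6929)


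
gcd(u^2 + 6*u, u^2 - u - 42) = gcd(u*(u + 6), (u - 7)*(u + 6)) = u + 6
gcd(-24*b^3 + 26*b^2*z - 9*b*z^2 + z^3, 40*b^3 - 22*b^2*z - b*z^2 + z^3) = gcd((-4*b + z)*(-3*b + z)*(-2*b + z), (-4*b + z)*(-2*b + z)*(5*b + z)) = 8*b^2 - 6*b*z + z^2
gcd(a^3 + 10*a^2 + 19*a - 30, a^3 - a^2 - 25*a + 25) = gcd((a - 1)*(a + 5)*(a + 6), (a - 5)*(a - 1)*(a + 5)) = a^2 + 4*a - 5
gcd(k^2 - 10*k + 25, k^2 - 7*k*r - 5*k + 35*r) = k - 5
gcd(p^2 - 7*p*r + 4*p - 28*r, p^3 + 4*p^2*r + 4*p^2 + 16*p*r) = p + 4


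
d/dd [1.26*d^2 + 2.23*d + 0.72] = 2.52*d + 2.23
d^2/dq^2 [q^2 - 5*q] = 2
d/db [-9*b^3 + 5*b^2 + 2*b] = -27*b^2 + 10*b + 2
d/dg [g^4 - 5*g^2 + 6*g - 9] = 4*g^3 - 10*g + 6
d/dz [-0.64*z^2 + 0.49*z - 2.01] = 0.49 - 1.28*z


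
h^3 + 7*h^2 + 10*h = h*(h + 2)*(h + 5)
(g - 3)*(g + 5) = g^2 + 2*g - 15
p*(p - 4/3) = p^2 - 4*p/3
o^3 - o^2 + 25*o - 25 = (o - 1)*(o - 5*I)*(o + 5*I)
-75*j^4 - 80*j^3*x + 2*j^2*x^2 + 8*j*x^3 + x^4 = (-3*j + x)*(j + x)*(5*j + x)^2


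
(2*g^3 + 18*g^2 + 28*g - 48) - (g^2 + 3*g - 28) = 2*g^3 + 17*g^2 + 25*g - 20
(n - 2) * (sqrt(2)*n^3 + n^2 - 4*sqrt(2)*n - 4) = sqrt(2)*n^4 - 2*sqrt(2)*n^3 + n^3 - 4*sqrt(2)*n^2 - 2*n^2 - 4*n + 8*sqrt(2)*n + 8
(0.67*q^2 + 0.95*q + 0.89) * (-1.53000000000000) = -1.0251*q^2 - 1.4535*q - 1.3617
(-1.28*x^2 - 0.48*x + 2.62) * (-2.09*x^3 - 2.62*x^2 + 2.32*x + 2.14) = 2.6752*x^5 + 4.3568*x^4 - 7.1878*x^3 - 10.7172*x^2 + 5.0512*x + 5.6068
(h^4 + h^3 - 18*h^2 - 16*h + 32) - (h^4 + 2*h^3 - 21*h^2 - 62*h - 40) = -h^3 + 3*h^2 + 46*h + 72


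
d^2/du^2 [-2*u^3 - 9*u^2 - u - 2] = -12*u - 18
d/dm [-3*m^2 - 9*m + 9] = -6*m - 9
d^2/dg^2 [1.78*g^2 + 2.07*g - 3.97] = 3.56000000000000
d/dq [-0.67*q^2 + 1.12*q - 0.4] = 1.12 - 1.34*q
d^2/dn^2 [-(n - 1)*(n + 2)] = -2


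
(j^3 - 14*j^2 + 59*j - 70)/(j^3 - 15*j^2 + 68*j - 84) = (j - 5)/(j - 6)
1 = 1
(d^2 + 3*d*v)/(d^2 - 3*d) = (d + 3*v)/(d - 3)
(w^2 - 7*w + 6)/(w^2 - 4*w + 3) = (w - 6)/(w - 3)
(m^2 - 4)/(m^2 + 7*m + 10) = (m - 2)/(m + 5)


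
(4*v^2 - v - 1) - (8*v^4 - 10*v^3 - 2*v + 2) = -8*v^4 + 10*v^3 + 4*v^2 + v - 3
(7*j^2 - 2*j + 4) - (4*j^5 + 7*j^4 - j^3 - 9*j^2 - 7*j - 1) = -4*j^5 - 7*j^4 + j^3 + 16*j^2 + 5*j + 5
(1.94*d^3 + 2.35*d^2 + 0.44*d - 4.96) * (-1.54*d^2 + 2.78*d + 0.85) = -2.9876*d^5 + 1.7742*d^4 + 7.5044*d^3 + 10.8591*d^2 - 13.4148*d - 4.216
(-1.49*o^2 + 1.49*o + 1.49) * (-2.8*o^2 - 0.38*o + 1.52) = 4.172*o^4 - 3.6058*o^3 - 7.003*o^2 + 1.6986*o + 2.2648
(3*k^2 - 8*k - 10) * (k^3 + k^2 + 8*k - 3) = 3*k^5 - 5*k^4 + 6*k^3 - 83*k^2 - 56*k + 30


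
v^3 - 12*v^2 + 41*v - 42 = (v - 7)*(v - 3)*(v - 2)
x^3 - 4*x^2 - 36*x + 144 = (x - 6)*(x - 4)*(x + 6)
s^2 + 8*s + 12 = (s + 2)*(s + 6)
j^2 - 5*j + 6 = (j - 3)*(j - 2)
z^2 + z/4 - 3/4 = (z - 3/4)*(z + 1)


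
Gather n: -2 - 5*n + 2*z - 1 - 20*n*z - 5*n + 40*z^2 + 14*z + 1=n*(-20*z - 10) + 40*z^2 + 16*z - 2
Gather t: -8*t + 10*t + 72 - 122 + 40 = 2*t - 10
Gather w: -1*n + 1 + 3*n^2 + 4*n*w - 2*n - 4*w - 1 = 3*n^2 - 3*n + w*(4*n - 4)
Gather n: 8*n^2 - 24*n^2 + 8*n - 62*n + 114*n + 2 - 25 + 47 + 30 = -16*n^2 + 60*n + 54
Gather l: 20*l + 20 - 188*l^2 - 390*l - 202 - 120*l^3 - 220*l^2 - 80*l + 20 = -120*l^3 - 408*l^2 - 450*l - 162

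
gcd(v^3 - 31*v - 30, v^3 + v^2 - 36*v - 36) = v^2 - 5*v - 6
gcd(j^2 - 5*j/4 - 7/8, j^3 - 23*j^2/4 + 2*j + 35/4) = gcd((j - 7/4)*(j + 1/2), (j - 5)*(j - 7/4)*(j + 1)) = j - 7/4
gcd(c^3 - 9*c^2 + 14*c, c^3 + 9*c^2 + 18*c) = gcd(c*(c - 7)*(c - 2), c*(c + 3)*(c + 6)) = c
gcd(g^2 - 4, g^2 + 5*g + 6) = g + 2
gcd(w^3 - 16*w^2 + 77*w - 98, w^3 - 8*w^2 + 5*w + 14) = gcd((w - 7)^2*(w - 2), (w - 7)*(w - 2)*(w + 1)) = w^2 - 9*w + 14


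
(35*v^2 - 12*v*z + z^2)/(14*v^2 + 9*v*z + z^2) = (35*v^2 - 12*v*z + z^2)/(14*v^2 + 9*v*z + z^2)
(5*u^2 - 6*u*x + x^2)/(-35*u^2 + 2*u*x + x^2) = (-u + x)/(7*u + x)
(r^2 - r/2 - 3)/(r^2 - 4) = (r + 3/2)/(r + 2)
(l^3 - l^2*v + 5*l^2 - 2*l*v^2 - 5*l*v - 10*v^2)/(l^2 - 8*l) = (l^3 - l^2*v + 5*l^2 - 2*l*v^2 - 5*l*v - 10*v^2)/(l*(l - 8))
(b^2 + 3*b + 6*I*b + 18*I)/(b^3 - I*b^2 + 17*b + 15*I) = (b^2 + b*(3 + 6*I) + 18*I)/(b^3 - I*b^2 + 17*b + 15*I)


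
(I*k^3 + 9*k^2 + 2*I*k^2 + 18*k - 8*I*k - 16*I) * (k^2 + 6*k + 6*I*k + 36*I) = I*k^5 + 3*k^4 + 8*I*k^4 + 24*k^3 + 58*I*k^3 + 84*k^2 + 368*I*k^2 + 384*k + 552*I*k + 576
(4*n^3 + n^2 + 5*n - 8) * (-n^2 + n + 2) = -4*n^5 + 3*n^4 + 4*n^3 + 15*n^2 + 2*n - 16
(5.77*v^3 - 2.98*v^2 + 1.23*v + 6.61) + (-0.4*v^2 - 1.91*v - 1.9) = 5.77*v^3 - 3.38*v^2 - 0.68*v + 4.71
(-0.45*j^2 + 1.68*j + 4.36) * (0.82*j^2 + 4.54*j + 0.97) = -0.369*j^4 - 0.6654*j^3 + 10.7659*j^2 + 21.424*j + 4.2292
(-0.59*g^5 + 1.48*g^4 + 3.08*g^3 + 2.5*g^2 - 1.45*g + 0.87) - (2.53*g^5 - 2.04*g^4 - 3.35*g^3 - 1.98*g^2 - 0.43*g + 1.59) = -3.12*g^5 + 3.52*g^4 + 6.43*g^3 + 4.48*g^2 - 1.02*g - 0.72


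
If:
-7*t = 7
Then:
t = -1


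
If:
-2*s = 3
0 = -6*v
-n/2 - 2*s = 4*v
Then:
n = 6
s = -3/2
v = 0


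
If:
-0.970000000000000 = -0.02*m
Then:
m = 48.50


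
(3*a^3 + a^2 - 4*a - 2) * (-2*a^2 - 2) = -6*a^5 - 2*a^4 + 2*a^3 + 2*a^2 + 8*a + 4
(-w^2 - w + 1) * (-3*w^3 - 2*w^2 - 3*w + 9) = 3*w^5 + 5*w^4 + 2*w^3 - 8*w^2 - 12*w + 9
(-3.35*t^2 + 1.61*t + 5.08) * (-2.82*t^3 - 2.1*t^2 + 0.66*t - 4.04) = 9.447*t^5 + 2.4948*t^4 - 19.9176*t^3 + 3.9286*t^2 - 3.1516*t - 20.5232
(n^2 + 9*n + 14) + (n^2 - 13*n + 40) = 2*n^2 - 4*n + 54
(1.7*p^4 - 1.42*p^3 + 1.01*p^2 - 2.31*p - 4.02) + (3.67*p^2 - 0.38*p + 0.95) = 1.7*p^4 - 1.42*p^3 + 4.68*p^2 - 2.69*p - 3.07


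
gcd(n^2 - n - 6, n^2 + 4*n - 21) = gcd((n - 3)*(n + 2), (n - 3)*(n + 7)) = n - 3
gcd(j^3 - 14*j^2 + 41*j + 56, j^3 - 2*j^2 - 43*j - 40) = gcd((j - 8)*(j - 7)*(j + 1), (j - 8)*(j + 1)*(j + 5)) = j^2 - 7*j - 8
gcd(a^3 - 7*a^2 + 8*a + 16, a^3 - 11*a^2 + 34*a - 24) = a - 4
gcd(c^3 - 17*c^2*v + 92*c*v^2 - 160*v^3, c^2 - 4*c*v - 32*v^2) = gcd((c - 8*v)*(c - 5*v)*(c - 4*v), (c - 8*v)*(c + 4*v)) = -c + 8*v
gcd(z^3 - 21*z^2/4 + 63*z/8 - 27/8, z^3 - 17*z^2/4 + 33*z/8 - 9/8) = z^2 - 15*z/4 + 9/4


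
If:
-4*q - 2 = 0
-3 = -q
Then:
No Solution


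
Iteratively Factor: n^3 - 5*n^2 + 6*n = (n)*(n^2 - 5*n + 6) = n*(n - 3)*(n - 2)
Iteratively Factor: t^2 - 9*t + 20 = (t - 5)*(t - 4)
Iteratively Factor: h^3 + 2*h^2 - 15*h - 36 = (h - 4)*(h^2 + 6*h + 9) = (h - 4)*(h + 3)*(h + 3)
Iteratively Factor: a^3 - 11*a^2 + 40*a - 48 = (a - 3)*(a^2 - 8*a + 16) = (a - 4)*(a - 3)*(a - 4)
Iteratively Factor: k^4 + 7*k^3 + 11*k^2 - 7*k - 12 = (k + 3)*(k^3 + 4*k^2 - k - 4) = (k + 3)*(k + 4)*(k^2 - 1) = (k - 1)*(k + 3)*(k + 4)*(k + 1)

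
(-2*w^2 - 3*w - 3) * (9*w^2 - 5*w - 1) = -18*w^4 - 17*w^3 - 10*w^2 + 18*w + 3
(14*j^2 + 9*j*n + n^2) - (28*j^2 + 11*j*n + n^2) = -14*j^2 - 2*j*n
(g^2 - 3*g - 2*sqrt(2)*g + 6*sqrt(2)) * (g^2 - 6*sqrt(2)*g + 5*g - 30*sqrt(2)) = g^4 - 8*sqrt(2)*g^3 + 2*g^3 - 16*sqrt(2)*g^2 + 9*g^2 + 48*g + 120*sqrt(2)*g - 360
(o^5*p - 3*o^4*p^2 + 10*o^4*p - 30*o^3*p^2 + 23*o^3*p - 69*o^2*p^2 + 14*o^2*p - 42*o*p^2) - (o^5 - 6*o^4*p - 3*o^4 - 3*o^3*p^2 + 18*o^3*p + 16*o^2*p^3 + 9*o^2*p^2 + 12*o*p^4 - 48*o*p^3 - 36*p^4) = o^5*p - o^5 - 3*o^4*p^2 + 16*o^4*p + 3*o^4 - 27*o^3*p^2 + 5*o^3*p - 16*o^2*p^3 - 78*o^2*p^2 + 14*o^2*p - 12*o*p^4 + 48*o*p^3 - 42*o*p^2 + 36*p^4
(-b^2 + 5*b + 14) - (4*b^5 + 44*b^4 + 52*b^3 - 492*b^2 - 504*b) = -4*b^5 - 44*b^4 - 52*b^3 + 491*b^2 + 509*b + 14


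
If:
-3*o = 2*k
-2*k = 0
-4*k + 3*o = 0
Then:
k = 0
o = 0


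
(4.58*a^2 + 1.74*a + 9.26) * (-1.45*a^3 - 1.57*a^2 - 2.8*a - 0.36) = -6.641*a^5 - 9.7136*a^4 - 28.9828*a^3 - 21.059*a^2 - 26.5544*a - 3.3336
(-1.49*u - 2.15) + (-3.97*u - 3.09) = -5.46*u - 5.24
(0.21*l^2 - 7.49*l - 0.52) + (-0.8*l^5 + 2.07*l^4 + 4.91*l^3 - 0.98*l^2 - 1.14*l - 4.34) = -0.8*l^5 + 2.07*l^4 + 4.91*l^3 - 0.77*l^2 - 8.63*l - 4.86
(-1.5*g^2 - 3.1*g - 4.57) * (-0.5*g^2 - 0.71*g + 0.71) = 0.75*g^4 + 2.615*g^3 + 3.421*g^2 + 1.0437*g - 3.2447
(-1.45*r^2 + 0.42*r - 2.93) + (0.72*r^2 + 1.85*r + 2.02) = -0.73*r^2 + 2.27*r - 0.91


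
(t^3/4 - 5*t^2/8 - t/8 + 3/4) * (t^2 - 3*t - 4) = t^5/4 - 11*t^4/8 + 3*t^3/4 + 29*t^2/8 - 7*t/4 - 3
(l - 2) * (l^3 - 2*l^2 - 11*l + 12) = l^4 - 4*l^3 - 7*l^2 + 34*l - 24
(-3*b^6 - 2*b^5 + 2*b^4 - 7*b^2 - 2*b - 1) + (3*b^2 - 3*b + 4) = -3*b^6 - 2*b^5 + 2*b^4 - 4*b^2 - 5*b + 3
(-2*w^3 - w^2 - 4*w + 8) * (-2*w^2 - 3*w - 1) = 4*w^5 + 8*w^4 + 13*w^3 - 3*w^2 - 20*w - 8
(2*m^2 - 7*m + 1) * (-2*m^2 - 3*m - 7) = -4*m^4 + 8*m^3 + 5*m^2 + 46*m - 7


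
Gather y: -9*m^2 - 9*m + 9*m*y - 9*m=-9*m^2 + 9*m*y - 18*m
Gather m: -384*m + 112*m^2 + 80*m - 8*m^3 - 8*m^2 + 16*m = -8*m^3 + 104*m^2 - 288*m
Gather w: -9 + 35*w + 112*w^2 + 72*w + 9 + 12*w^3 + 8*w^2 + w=12*w^3 + 120*w^2 + 108*w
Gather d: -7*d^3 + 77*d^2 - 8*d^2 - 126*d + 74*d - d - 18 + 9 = -7*d^3 + 69*d^2 - 53*d - 9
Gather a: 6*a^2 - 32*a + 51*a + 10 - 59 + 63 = 6*a^2 + 19*a + 14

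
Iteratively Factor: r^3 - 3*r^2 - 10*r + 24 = (r + 3)*(r^2 - 6*r + 8) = (r - 2)*(r + 3)*(r - 4)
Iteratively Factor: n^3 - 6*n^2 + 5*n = (n - 5)*(n^2 - n) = (n - 5)*(n - 1)*(n)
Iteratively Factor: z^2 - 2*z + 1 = (z - 1)*(z - 1)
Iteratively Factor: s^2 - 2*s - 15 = (s + 3)*(s - 5)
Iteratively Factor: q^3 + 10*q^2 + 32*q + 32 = (q + 4)*(q^2 + 6*q + 8) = (q + 4)^2*(q + 2)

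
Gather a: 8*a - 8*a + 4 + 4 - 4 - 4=0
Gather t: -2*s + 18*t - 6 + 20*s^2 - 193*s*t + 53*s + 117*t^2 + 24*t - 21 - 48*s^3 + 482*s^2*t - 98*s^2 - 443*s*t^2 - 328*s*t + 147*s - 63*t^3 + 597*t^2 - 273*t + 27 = -48*s^3 - 78*s^2 + 198*s - 63*t^3 + t^2*(714 - 443*s) + t*(482*s^2 - 521*s - 231)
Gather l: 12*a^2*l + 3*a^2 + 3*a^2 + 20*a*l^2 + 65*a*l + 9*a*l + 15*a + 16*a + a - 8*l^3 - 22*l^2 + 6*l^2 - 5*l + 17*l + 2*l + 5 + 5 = 6*a^2 + 32*a - 8*l^3 + l^2*(20*a - 16) + l*(12*a^2 + 74*a + 14) + 10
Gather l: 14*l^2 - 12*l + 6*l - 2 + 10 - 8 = 14*l^2 - 6*l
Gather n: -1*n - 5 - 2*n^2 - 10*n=-2*n^2 - 11*n - 5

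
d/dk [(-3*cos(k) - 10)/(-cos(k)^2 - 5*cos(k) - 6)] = (3*cos(k)^2 + 20*cos(k) + 32)*sin(k)/((cos(k) + 2)^2*(cos(k) + 3)^2)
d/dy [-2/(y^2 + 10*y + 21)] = 4*(y + 5)/(y^2 + 10*y + 21)^2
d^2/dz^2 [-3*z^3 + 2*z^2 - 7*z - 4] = 4 - 18*z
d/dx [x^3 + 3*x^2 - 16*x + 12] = 3*x^2 + 6*x - 16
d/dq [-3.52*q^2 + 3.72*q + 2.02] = 3.72 - 7.04*q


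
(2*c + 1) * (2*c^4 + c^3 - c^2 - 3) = 4*c^5 + 4*c^4 - c^3 - c^2 - 6*c - 3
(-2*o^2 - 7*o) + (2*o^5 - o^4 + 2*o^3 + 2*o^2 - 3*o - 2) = 2*o^5 - o^4 + 2*o^3 - 10*o - 2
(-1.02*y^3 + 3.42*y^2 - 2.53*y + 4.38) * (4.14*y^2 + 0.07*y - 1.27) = -4.2228*y^5 + 14.0874*y^4 - 8.9394*y^3 + 13.6127*y^2 + 3.5197*y - 5.5626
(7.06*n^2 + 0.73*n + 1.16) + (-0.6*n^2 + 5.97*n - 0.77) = 6.46*n^2 + 6.7*n + 0.39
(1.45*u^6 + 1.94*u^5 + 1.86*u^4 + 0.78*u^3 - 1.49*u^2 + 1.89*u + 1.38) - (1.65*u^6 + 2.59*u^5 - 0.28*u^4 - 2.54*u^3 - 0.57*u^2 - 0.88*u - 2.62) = -0.2*u^6 - 0.65*u^5 + 2.14*u^4 + 3.32*u^3 - 0.92*u^2 + 2.77*u + 4.0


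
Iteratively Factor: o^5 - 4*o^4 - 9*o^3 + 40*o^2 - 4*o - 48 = (o + 3)*(o^4 - 7*o^3 + 12*o^2 + 4*o - 16) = (o + 1)*(o + 3)*(o^3 - 8*o^2 + 20*o - 16) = (o - 2)*(o + 1)*(o + 3)*(o^2 - 6*o + 8) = (o - 4)*(o - 2)*(o + 1)*(o + 3)*(o - 2)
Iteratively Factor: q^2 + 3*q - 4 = (q + 4)*(q - 1)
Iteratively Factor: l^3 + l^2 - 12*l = (l)*(l^2 + l - 12) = l*(l + 4)*(l - 3)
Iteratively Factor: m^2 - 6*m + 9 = (m - 3)*(m - 3)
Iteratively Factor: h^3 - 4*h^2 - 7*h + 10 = (h + 2)*(h^2 - 6*h + 5) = (h - 1)*(h + 2)*(h - 5)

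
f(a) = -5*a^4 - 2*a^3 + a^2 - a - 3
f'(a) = -20*a^3 - 6*a^2 + 2*a - 1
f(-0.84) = -2.76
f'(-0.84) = 4.94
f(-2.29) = -108.95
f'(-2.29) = 203.14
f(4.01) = -1412.74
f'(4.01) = -1379.08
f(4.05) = -1468.72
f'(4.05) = -1419.92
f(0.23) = -3.22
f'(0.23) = -1.10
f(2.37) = -184.13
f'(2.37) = -296.20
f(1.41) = -27.79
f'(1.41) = -66.17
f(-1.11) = -5.51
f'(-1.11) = 16.74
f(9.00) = -34194.00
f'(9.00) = -15049.00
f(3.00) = -456.00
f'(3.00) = -589.00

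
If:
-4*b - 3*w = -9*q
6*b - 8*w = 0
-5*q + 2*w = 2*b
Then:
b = 0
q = 0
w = 0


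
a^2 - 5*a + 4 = (a - 4)*(a - 1)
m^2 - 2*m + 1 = (m - 1)^2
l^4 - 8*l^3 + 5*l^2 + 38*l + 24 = (l - 6)*(l - 4)*(l + 1)^2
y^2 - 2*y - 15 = (y - 5)*(y + 3)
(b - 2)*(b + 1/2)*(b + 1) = b^3 - b^2/2 - 5*b/2 - 1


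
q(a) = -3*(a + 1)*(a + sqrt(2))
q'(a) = -6*a - 3*sqrt(2) - 3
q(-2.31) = -3.52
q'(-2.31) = 6.62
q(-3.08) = -10.39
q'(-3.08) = 11.24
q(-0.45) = -1.59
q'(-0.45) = -4.54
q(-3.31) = -13.14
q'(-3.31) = 12.62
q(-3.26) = -12.51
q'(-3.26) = 12.32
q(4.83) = -109.21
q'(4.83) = -36.22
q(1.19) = -17.11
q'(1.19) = -14.38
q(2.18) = -34.29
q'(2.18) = -20.32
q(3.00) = -52.97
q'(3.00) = -25.24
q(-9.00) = -182.06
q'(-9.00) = 46.76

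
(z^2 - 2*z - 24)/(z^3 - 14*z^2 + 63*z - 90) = (z + 4)/(z^2 - 8*z + 15)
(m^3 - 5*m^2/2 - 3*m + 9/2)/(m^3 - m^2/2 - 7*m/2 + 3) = (2*m^2 - 3*m - 9)/(2*m^2 + m - 6)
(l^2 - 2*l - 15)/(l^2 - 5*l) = (l + 3)/l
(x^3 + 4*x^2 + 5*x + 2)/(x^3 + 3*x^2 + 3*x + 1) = (x + 2)/(x + 1)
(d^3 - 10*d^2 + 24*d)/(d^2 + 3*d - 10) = d*(d^2 - 10*d + 24)/(d^2 + 3*d - 10)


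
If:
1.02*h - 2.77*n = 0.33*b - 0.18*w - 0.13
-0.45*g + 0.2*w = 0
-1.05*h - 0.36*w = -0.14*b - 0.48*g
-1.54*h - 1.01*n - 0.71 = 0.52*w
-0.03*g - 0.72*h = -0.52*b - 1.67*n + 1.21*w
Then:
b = -3.49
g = -0.40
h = -0.34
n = 0.28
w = -0.90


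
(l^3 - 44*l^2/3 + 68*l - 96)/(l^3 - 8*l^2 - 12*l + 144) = (l - 8/3)/(l + 4)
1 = 1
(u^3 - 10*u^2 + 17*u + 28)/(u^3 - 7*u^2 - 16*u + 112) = (u + 1)/(u + 4)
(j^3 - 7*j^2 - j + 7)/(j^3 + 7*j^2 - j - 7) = (j - 7)/(j + 7)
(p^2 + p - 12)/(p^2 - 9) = (p + 4)/(p + 3)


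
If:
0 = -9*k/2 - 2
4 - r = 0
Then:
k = -4/9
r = 4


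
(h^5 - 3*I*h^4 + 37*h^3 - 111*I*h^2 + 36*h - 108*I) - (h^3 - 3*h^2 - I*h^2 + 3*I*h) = h^5 - 3*I*h^4 + 36*h^3 + 3*h^2 - 110*I*h^2 + 36*h - 3*I*h - 108*I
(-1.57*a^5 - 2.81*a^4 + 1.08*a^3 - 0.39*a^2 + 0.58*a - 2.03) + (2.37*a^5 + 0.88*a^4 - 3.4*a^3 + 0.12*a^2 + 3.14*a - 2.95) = 0.8*a^5 - 1.93*a^4 - 2.32*a^3 - 0.27*a^2 + 3.72*a - 4.98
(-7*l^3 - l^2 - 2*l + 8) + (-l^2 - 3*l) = -7*l^3 - 2*l^2 - 5*l + 8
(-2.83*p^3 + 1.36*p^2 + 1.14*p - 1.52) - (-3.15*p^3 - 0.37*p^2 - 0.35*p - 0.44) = 0.32*p^3 + 1.73*p^2 + 1.49*p - 1.08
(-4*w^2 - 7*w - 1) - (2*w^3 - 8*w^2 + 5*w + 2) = -2*w^3 + 4*w^2 - 12*w - 3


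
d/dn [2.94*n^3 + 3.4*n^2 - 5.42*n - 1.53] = 8.82*n^2 + 6.8*n - 5.42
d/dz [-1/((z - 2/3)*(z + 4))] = 6*(3*z + 5)/((z + 4)^2*(3*z - 2)^2)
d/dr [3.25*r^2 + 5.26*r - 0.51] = 6.5*r + 5.26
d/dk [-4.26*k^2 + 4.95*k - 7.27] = 4.95 - 8.52*k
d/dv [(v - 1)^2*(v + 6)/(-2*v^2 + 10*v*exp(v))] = (v - 1)*(v*(-3*v - 11)*(v - 5*exp(v)) - (v - 1)*(v + 6)*(5*v*exp(v) - 2*v + 5*exp(v)))/(2*v^2*(v - 5*exp(v))^2)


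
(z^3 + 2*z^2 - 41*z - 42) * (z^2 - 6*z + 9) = z^5 - 4*z^4 - 44*z^3 + 222*z^2 - 117*z - 378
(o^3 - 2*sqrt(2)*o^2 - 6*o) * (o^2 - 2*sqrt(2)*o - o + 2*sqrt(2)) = o^5 - 4*sqrt(2)*o^4 - o^4 + 2*o^3 + 4*sqrt(2)*o^3 - 2*o^2 + 12*sqrt(2)*o^2 - 12*sqrt(2)*o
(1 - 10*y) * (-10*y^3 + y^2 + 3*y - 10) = 100*y^4 - 20*y^3 - 29*y^2 + 103*y - 10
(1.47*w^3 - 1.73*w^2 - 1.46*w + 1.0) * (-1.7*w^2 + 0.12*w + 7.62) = -2.499*w^5 + 3.1174*w^4 + 13.4758*w^3 - 15.0578*w^2 - 11.0052*w + 7.62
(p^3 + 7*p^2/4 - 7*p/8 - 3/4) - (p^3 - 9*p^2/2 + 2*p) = 25*p^2/4 - 23*p/8 - 3/4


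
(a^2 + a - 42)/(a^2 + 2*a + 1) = (a^2 + a - 42)/(a^2 + 2*a + 1)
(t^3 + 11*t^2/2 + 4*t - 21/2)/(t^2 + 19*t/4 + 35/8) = 4*(t^2 + 2*t - 3)/(4*t + 5)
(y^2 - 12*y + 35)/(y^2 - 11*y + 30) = (y - 7)/(y - 6)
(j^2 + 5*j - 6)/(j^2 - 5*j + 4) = (j + 6)/(j - 4)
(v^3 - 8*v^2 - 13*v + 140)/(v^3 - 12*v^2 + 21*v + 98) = (v^2 - v - 20)/(v^2 - 5*v - 14)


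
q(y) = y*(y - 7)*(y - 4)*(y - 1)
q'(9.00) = 674.00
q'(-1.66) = -274.98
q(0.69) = -4.47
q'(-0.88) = -127.24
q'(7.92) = 318.78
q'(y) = y*(y - 7)*(y - 4) + y*(y - 7)*(y - 1) + y*(y - 4)*(y - 1) + (y - 7)*(y - 4)*(y - 1)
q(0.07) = -1.77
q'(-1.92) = -338.78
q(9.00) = 720.00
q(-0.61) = 34.45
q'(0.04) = -24.94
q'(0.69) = 9.99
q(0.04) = -1.06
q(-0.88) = 63.62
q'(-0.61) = -89.88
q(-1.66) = 216.43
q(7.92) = 197.65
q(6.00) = -60.00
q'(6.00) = 8.00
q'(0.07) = -22.72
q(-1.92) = 296.05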